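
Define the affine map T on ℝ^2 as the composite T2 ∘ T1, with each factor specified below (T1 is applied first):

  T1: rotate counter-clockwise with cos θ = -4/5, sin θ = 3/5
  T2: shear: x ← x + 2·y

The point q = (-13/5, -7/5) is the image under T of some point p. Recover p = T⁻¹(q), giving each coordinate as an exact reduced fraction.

p = (-1, 1)

T1 = [-4/5 -3/5 0; 3/5 -4/5 0; 0 0 1]
T2·T1 = [2/5 -11/5 0; 3/5 -4/5 0; 0 0 1]
det M = 1; M⁻¹ = [-4/5 11/5 0; -3/5 2/5 0; 0 0 1]
M⁻¹ · (-13/5, -7/5)ᵀ = (-1, 1)ᵀ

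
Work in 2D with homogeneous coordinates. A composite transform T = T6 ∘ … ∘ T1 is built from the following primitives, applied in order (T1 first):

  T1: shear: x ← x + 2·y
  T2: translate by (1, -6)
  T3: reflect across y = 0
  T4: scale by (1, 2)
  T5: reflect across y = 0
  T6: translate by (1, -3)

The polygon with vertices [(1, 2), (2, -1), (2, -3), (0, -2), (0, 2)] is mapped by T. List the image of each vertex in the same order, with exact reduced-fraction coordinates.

T1 shear: x ← x + 2·y: (1, 2) → (5, 2); (2, -1) → (0, -1); (2, -3) → (-4, -3); (0, -2) → (-4, -2); (0, 2) → (4, 2)
T2 translate by (1, -6): (5, 2) → (6, -4); (0, -1) → (1, -7); (-4, -3) → (-3, -9); (-4, -2) → (-3, -8); (4, 2) → (5, -4)
T3 reflect across y = 0: (6, -4) → (6, 4); (1, -7) → (1, 7); (-3, -9) → (-3, 9); (-3, -8) → (-3, 8); (5, -4) → (5, 4)
T4 scale by (1, 2): (6, 4) → (6, 8); (1, 7) → (1, 14); (-3, 9) → (-3, 18); (-3, 8) → (-3, 16); (5, 4) → (5, 8)
T5 reflect across y = 0: (6, 8) → (6, -8); (1, 14) → (1, -14); (-3, 18) → (-3, -18); (-3, 16) → (-3, -16); (5, 8) → (5, -8)
T6 translate by (1, -3): (6, -8) → (7, -11); (1, -14) → (2, -17); (-3, -18) → (-2, -21); (-3, -16) → (-2, -19); (5, -8) → (6, -11)

image vertices: (7, -11), (2, -17), (-2, -21), (-2, -19), (6, -11)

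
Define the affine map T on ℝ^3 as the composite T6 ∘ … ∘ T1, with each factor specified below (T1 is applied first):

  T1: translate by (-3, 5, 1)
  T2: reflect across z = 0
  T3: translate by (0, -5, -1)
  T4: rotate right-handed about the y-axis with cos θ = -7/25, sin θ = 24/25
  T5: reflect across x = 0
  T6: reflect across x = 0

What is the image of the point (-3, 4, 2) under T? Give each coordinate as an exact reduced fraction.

T1 translate by (-3, 5, 1): (-3, 4, 2) → (-6, 9, 3)
T2 reflect across z = 0: (-6, 9, 3) → (-6, 9, -3)
T3 translate by (0, -5, -1): (-6, 9, -3) → (-6, 4, -4)
T4 rotate right-handed about the y-axis with cos θ = -7/25, sin θ = 24/25: (-6, 4, -4) → (-54/25, 4, 172/25)
T5 reflect across x = 0: (-54/25, 4, 172/25) → (54/25, 4, 172/25)
T6 reflect across x = 0: (54/25, 4, 172/25) → (-54/25, 4, 172/25)

T(p) = (-54/25, 4, 172/25)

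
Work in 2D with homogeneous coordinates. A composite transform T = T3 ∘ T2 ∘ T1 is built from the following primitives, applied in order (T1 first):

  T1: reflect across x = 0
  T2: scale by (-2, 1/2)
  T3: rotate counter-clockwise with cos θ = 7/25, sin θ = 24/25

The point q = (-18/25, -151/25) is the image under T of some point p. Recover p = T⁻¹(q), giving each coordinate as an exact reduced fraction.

T1 = [-1 0 0; 0 1 0; 0 0 1]
T2·T1 = [2 0 0; 0 1/2 0; 0 0 1]
T3·…·T1 = [14/25 -12/25 0; 48/25 7/50 0; 0 0 1]
det M = 1; M⁻¹ = [7/50 12/25 0; -48/25 14/25 0; 0 0 1]
M⁻¹ · (-18/25, -151/25)ᵀ = (-3, -2)ᵀ

p = (-3, -2)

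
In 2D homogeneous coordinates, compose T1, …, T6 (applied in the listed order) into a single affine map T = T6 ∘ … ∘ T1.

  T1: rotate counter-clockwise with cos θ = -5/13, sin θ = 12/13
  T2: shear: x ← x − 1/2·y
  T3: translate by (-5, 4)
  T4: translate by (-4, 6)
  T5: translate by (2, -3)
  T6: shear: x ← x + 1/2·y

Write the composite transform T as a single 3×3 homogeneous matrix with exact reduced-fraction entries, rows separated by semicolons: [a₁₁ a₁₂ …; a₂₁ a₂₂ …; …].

T = [-5/13 -12/13 -7/2; 12/13 -5/13 7; 0 0 1]

T1 = [-5/13 -12/13 0; 12/13 -5/13 0; 0 0 1]
T2·T1 = [-11/13 -19/26 0; 12/13 -5/13 0; 0 0 1]
T3·…·T1 = [-11/13 -19/26 -5; 12/13 -5/13 4; 0 0 1]
T4·…·T1 = [-11/13 -19/26 -9; 12/13 -5/13 10; 0 0 1]
T5·…·T1 = [-11/13 -19/26 -7; 12/13 -5/13 7; 0 0 1]
T6·…·T1 = [-5/13 -12/13 -7/2; 12/13 -5/13 7; 0 0 1]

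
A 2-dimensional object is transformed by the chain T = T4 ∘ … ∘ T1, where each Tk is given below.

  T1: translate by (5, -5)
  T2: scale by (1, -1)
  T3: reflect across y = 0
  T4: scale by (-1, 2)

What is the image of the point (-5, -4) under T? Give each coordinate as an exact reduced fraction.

T1 translate by (5, -5): (-5, -4) → (0, -9)
T2 scale by (1, -1): (0, -9) → (0, 9)
T3 reflect across y = 0: (0, 9) → (0, -9)
T4 scale by (-1, 2): (0, -9) → (0, -18)

T(p) = (0, -18)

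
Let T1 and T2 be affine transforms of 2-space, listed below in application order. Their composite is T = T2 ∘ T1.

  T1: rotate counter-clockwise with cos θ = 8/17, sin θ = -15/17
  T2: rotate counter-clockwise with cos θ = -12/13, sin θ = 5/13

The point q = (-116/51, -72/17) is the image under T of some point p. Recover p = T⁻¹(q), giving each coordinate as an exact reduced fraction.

p = (-4, 8/3)

T1 = [8/17 15/17 0; -15/17 8/17 0; 0 0 1]
T2·T1 = [-21/221 -220/221 0; 220/221 -21/221 0; 0 0 1]
det M = 1; M⁻¹ = [-21/221 220/221 0; -220/221 -21/221 0; 0 0 1]
M⁻¹ · (-116/51, -72/17)ᵀ = (-4, 8/3)ᵀ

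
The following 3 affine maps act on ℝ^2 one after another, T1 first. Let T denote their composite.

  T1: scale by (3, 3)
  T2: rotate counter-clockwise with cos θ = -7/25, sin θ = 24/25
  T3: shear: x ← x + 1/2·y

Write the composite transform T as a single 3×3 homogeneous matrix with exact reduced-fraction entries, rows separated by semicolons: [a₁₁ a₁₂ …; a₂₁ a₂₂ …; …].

T = [3/5 -33/10 0; 72/25 -21/25 0; 0 0 1]

T1 = [3 0 0; 0 3 0; 0 0 1]
T2·T1 = [-21/25 -72/25 0; 72/25 -21/25 0; 0 0 1]
T3·…·T1 = [3/5 -33/10 0; 72/25 -21/25 0; 0 0 1]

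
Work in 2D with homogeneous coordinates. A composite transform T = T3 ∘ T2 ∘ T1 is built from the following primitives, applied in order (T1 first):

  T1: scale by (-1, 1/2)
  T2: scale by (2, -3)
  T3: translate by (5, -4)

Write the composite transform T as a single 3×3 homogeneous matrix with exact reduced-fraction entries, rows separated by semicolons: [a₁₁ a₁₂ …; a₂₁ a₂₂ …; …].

T = [-2 0 5; 0 -3/2 -4; 0 0 1]

T1 = [-1 0 0; 0 1/2 0; 0 0 1]
T2·T1 = [-2 0 0; 0 -3/2 0; 0 0 1]
T3·…·T1 = [-2 0 5; 0 -3/2 -4; 0 0 1]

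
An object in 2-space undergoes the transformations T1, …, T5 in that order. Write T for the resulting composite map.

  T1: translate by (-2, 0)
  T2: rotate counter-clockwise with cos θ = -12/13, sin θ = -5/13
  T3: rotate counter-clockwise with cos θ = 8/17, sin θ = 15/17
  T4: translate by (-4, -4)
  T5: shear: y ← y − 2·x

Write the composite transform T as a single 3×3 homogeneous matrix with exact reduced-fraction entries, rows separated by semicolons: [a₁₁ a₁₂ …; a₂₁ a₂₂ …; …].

T1 = [1 0 -2; 0 1 0; 0 0 1]
T2·T1 = [-12/13 5/13 24/13; -5/13 -12/13 10/13; 0 0 1]
T3·…·T1 = [-21/221 220/221 42/221; -220/221 -21/221 440/221; 0 0 1]
T4·…·T1 = [-21/221 220/221 -842/221; -220/221 -21/221 -444/221; 0 0 1]
T5·…·T1 = [-21/221 220/221 -842/221; -178/221 -461/221 1240/221; 0 0 1]

T = [-21/221 220/221 -842/221; -178/221 -461/221 1240/221; 0 0 1]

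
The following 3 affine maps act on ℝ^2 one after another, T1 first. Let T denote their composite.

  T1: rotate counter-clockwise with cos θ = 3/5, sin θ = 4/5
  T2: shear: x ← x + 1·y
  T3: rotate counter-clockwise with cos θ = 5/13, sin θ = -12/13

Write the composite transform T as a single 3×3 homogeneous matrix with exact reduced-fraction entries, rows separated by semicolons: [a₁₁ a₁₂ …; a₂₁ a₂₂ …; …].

T1 = [3/5 -4/5 0; 4/5 3/5 0; 0 0 1]
T2·T1 = [7/5 -1/5 0; 4/5 3/5 0; 0 0 1]
T3·…·T1 = [83/65 31/65 0; -64/65 27/65 0; 0 0 1]

T = [83/65 31/65 0; -64/65 27/65 0; 0 0 1]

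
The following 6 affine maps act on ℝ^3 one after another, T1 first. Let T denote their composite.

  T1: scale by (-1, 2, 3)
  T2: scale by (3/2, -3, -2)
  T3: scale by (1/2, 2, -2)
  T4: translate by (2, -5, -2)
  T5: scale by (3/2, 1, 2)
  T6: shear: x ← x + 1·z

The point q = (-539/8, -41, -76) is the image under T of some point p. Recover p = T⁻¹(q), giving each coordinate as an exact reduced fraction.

T1 = [-1 0 0 0; 0 2 0 0; 0 0 3 0; 0 0 0 1]
T2·T1 = [-3/2 0 0 0; 0 -6 0 0; 0 0 -6 0; 0 0 0 1]
T3·…·T1 = [-3/4 0 0 0; 0 -12 0 0; 0 0 12 0; 0 0 0 1]
T4·…·T1 = [-3/4 0 0 2; 0 -12 0 -5; 0 0 12 -2; 0 0 0 1]
T5·…·T1 = [-9/8 0 0 3; 0 -12 0 -5; 0 0 24 -4; 0 0 0 1]
T6·…·T1 = [-9/8 0 24 -1; 0 -12 0 -5; 0 0 24 -4; 0 0 0 1]
det M = 324; M⁻¹ = [-8/9 0 8/9 8/3; 0 -1/12 0 -5/12; 0 0 1/24 1/6; 0 0 0 1]
M⁻¹ · (-539/8, -41, -76)ᵀ = (-5, 3, -3)ᵀ

p = (-5, 3, -3)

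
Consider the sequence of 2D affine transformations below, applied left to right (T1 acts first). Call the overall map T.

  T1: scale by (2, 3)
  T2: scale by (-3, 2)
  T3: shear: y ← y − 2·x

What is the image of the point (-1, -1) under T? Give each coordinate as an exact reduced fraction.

T(p) = (6, -18)

T1 scale by (2, 3): (-1, -1) → (-2, -3)
T2 scale by (-3, 2): (-2, -3) → (6, -6)
T3 shear: y ← y − 2·x: (6, -6) → (6, -18)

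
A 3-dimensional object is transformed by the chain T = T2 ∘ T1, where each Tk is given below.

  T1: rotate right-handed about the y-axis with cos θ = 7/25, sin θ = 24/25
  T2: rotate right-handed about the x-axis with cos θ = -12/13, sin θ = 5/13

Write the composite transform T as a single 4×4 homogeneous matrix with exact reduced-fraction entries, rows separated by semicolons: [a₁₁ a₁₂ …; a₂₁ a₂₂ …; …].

T1 = [7/25 0 24/25 0; 0 1 0 0; -24/25 0 7/25 0; 0 0 0 1]
T2·T1 = [7/25 0 24/25 0; 24/65 -12/13 -7/65 0; 288/325 5/13 -84/325 0; 0 0 0 1]

T = [7/25 0 24/25 0; 24/65 -12/13 -7/65 0; 288/325 5/13 -84/325 0; 0 0 0 1]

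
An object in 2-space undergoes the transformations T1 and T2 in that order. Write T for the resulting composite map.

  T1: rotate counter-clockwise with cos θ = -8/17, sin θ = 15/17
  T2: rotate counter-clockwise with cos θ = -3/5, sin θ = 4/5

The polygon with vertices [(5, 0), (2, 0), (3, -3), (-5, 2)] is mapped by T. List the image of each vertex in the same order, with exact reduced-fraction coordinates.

image vertices: (-36/17, -77/17), (-72/85, -154/85), (-339/85, -123/85), (334/85, 313/85)

T1 rotate counter-clockwise with cos θ = -8/17, sin θ = 15/17: (5, 0) → (-40/17, 75/17); (2, 0) → (-16/17, 30/17); (3, -3) → (21/17, 69/17); (-5, 2) → (10/17, -91/17)
T2 rotate counter-clockwise with cos θ = -3/5, sin θ = 4/5: (-40/17, 75/17) → (-36/17, -77/17); (-16/17, 30/17) → (-72/85, -154/85); (21/17, 69/17) → (-339/85, -123/85); (10/17, -91/17) → (334/85, 313/85)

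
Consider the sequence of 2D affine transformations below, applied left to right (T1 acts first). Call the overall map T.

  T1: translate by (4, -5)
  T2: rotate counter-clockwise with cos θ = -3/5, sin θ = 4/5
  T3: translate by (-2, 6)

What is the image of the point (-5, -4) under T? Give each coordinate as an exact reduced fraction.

T1 translate by (4, -5): (-5, -4) → (-1, -9)
T2 rotate counter-clockwise with cos θ = -3/5, sin θ = 4/5: (-1, -9) → (39/5, 23/5)
T3 translate by (-2, 6): (39/5, 23/5) → (29/5, 53/5)

T(p) = (29/5, 53/5)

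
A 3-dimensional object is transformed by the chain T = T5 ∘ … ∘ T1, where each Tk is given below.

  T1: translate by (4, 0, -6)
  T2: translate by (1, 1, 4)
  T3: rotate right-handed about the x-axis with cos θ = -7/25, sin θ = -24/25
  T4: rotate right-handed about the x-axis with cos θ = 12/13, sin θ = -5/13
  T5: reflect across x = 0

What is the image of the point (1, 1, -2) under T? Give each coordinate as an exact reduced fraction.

T(p) = (-6, -284/65, 62/65)

T1 translate by (4, 0, -6): (1, 1, -2) → (5, 1, -8)
T2 translate by (1, 1, 4): (5, 1, -8) → (6, 2, -4)
T3 rotate right-handed about the x-axis with cos θ = -7/25, sin θ = -24/25: (6, 2, -4) → (6, -22/5, -4/5)
T4 rotate right-handed about the x-axis with cos θ = 12/13, sin θ = -5/13: (6, -22/5, -4/5) → (6, -284/65, 62/65)
T5 reflect across x = 0: (6, -284/65, 62/65) → (-6, -284/65, 62/65)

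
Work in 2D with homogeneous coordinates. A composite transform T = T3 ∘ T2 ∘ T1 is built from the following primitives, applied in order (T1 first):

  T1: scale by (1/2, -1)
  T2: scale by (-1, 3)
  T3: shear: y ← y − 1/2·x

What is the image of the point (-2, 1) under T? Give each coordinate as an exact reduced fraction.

T(p) = (1, -7/2)

T1 scale by (1/2, -1): (-2, 1) → (-1, -1)
T2 scale by (-1, 3): (-1, -1) → (1, -3)
T3 shear: y ← y − 1/2·x: (1, -3) → (1, -7/2)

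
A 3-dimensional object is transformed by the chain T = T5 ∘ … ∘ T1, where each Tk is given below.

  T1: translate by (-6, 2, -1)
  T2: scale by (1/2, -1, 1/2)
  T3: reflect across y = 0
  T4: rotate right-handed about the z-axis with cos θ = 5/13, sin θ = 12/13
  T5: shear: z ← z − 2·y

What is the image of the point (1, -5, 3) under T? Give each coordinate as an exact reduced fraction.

T1 translate by (-6, 2, -1): (1, -5, 3) → (-5, -3, 2)
T2 scale by (1/2, -1, 1/2): (-5, -3, 2) → (-5/2, 3, 1)
T3 reflect across y = 0: (-5/2, 3, 1) → (-5/2, -3, 1)
T4 rotate right-handed about the z-axis with cos θ = 5/13, sin θ = 12/13: (-5/2, -3, 1) → (47/26, -45/13, 1)
T5 shear: z ← z − 2·y: (47/26, -45/13, 1) → (47/26, -45/13, 103/13)

T(p) = (47/26, -45/13, 103/13)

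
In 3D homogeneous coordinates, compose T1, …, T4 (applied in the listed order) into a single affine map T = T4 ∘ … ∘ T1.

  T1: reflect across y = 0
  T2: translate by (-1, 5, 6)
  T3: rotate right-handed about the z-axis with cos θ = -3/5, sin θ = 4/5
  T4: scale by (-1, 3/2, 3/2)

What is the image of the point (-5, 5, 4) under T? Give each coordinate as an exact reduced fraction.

T1 reflect across y = 0: (-5, 5, 4) → (-5, -5, 4)
T2 translate by (-1, 5, 6): (-5, -5, 4) → (-6, 0, 10)
T3 rotate right-handed about the z-axis with cos θ = -3/5, sin θ = 4/5: (-6, 0, 10) → (18/5, -24/5, 10)
T4 scale by (-1, 3/2, 3/2): (18/5, -24/5, 10) → (-18/5, -36/5, 15)

T(p) = (-18/5, -36/5, 15)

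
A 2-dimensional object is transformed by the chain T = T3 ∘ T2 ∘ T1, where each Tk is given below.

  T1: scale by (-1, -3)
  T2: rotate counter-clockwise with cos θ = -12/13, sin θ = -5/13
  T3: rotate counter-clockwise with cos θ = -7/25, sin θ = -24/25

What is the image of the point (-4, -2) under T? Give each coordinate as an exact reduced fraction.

T(p) = (-2082/325, 1076/325)

T1 scale by (-1, -3): (-4, -2) → (4, 6)
T2 rotate counter-clockwise with cos θ = -12/13, sin θ = -5/13: (4, 6) → (-18/13, -92/13)
T3 rotate counter-clockwise with cos θ = -7/25, sin θ = -24/25: (-18/13, -92/13) → (-2082/325, 1076/325)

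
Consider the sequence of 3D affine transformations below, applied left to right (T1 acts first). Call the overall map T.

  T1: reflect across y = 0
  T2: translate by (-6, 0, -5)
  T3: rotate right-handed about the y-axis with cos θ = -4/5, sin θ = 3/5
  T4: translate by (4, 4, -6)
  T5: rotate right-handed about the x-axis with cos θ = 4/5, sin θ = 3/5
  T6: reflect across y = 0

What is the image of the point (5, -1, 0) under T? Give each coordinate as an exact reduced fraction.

T(p) = (9/5, -121/25, 47/25)

T1 reflect across y = 0: (5, -1, 0) → (5, 1, 0)
T2 translate by (-6, 0, -5): (5, 1, 0) → (-1, 1, -5)
T3 rotate right-handed about the y-axis with cos θ = -4/5, sin θ = 3/5: (-1, 1, -5) → (-11/5, 1, 23/5)
T4 translate by (4, 4, -6): (-11/5, 1, 23/5) → (9/5, 5, -7/5)
T5 rotate right-handed about the x-axis with cos θ = 4/5, sin θ = 3/5: (9/5, 5, -7/5) → (9/5, 121/25, 47/25)
T6 reflect across y = 0: (9/5, 121/25, 47/25) → (9/5, -121/25, 47/25)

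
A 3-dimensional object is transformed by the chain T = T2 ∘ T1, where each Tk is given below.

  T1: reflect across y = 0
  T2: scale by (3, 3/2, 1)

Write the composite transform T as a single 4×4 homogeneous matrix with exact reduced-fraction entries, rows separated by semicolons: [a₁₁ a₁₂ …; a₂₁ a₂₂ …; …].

T1 = [1 0 0 0; 0 -1 0 0; 0 0 1 0; 0 0 0 1]
T2·T1 = [3 0 0 0; 0 -3/2 0 0; 0 0 1 0; 0 0 0 1]

T = [3 0 0 0; 0 -3/2 0 0; 0 0 1 0; 0 0 0 1]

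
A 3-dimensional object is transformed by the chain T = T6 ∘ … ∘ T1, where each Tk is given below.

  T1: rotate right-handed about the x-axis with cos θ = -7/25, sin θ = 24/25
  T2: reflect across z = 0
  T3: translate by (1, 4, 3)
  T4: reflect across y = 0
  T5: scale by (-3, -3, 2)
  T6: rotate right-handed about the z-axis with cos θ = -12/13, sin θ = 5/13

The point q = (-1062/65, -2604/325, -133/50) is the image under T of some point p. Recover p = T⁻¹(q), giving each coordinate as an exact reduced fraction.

p = (-5, 4, -7/4)

T1 = [1 0 0 0; 0 -7/25 -24/25 0; 0 24/25 -7/25 0; 0 0 0 1]
T2·T1 = [1 0 0 0; 0 -7/25 -24/25 0; 0 -24/25 7/25 0; 0 0 0 1]
T3·…·T1 = [1 0 0 1; 0 -7/25 -24/25 4; 0 -24/25 7/25 3; 0 0 0 1]
T4·…·T1 = [1 0 0 1; 0 7/25 24/25 -4; 0 -24/25 7/25 3; 0 0 0 1]
T5·…·T1 = [-3 0 0 -3; 0 -21/25 -72/25 12; 0 -48/25 14/25 6; 0 0 0 1]
T6·…·T1 = [36/13 21/65 72/65 -24/13; -15/13 252/325 864/325 -159/13; 0 -48/25 14/25 6; 0 0 0 1]
det M = 18; M⁻¹ = [4/13 -5/39 0 -1; 7/195 28/325 -12/25 4; 8/65 96/325 7/50 3; 0 0 0 1]
M⁻¹ · (-1062/65, -2604/325, -133/50)ᵀ = (-5, 4, -7/4)ᵀ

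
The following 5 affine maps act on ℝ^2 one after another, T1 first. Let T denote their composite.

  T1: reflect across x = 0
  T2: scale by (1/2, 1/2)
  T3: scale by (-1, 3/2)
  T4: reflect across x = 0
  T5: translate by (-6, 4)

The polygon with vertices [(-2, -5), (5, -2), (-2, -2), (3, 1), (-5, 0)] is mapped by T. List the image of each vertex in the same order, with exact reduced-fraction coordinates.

image vertices: (-5, 1/4), (-17/2, 5/2), (-5, 5/2), (-15/2, 19/4), (-7/2, 4)

T1 reflect across x = 0: (-2, -5) → (2, -5); (5, -2) → (-5, -2); (-2, -2) → (2, -2); (3, 1) → (-3, 1); (-5, 0) → (5, 0)
T2 scale by (1/2, 1/2): (2, -5) → (1, -5/2); (-5, -2) → (-5/2, -1); (2, -2) → (1, -1); (-3, 1) → (-3/2, 1/2); (5, 0) → (5/2, 0)
T3 scale by (-1, 3/2): (1, -5/2) → (-1, -15/4); (-5/2, -1) → (5/2, -3/2); (1, -1) → (-1, -3/2); (-3/2, 1/2) → (3/2, 3/4); (5/2, 0) → (-5/2, 0)
T4 reflect across x = 0: (-1, -15/4) → (1, -15/4); (5/2, -3/2) → (-5/2, -3/2); (-1, -3/2) → (1, -3/2); (3/2, 3/4) → (-3/2, 3/4); (-5/2, 0) → (5/2, 0)
T5 translate by (-6, 4): (1, -15/4) → (-5, 1/4); (-5/2, -3/2) → (-17/2, 5/2); (1, -3/2) → (-5, 5/2); (-3/2, 3/4) → (-15/2, 19/4); (5/2, 0) → (-7/2, 4)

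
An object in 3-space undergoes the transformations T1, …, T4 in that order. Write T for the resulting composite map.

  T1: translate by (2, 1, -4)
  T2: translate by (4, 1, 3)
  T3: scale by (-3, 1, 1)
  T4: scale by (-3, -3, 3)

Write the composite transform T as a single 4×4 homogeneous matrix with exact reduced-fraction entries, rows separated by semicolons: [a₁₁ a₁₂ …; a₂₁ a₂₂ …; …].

T = [9 0 0 54; 0 -3 0 -6; 0 0 3 -3; 0 0 0 1]

T1 = [1 0 0 2; 0 1 0 1; 0 0 1 -4; 0 0 0 1]
T2·T1 = [1 0 0 6; 0 1 0 2; 0 0 1 -1; 0 0 0 1]
T3·…·T1 = [-3 0 0 -18; 0 1 0 2; 0 0 1 -1; 0 0 0 1]
T4·…·T1 = [9 0 0 54; 0 -3 0 -6; 0 0 3 -3; 0 0 0 1]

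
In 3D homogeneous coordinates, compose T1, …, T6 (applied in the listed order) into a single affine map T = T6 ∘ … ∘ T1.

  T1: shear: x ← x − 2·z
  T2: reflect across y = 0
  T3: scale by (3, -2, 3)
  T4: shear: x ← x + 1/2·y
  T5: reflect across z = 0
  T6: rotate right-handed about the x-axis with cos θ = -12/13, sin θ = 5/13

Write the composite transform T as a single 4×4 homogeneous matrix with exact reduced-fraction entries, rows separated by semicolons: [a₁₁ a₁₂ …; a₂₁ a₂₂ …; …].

T = [3 1 -6 0; 0 -24/13 15/13 0; 0 10/13 36/13 0; 0 0 0 1]

T1 = [1 0 -2 0; 0 1 0 0; 0 0 1 0; 0 0 0 1]
T2·T1 = [1 0 -2 0; 0 -1 0 0; 0 0 1 0; 0 0 0 1]
T3·…·T1 = [3 0 -6 0; 0 2 0 0; 0 0 3 0; 0 0 0 1]
T4·…·T1 = [3 1 -6 0; 0 2 0 0; 0 0 3 0; 0 0 0 1]
T5·…·T1 = [3 1 -6 0; 0 2 0 0; 0 0 -3 0; 0 0 0 1]
T6·…·T1 = [3 1 -6 0; 0 -24/13 15/13 0; 0 10/13 36/13 0; 0 0 0 1]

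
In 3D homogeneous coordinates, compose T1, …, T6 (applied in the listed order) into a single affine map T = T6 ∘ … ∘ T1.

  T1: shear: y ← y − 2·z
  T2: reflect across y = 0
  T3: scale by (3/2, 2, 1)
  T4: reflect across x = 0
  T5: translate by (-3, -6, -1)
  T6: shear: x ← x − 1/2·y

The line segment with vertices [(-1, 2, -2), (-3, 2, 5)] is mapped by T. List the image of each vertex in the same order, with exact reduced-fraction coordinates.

T1 shear: y ← y − 2·z: (-1, 2, -2) → (-1, 6, -2); (-3, 2, 5) → (-3, -8, 5)
T2 reflect across y = 0: (-1, 6, -2) → (-1, -6, -2); (-3, -8, 5) → (-3, 8, 5)
T3 scale by (3/2, 2, 1): (-1, -6, -2) → (-3/2, -12, -2); (-3, 8, 5) → (-9/2, 16, 5)
T4 reflect across x = 0: (-3/2, -12, -2) → (3/2, -12, -2); (-9/2, 16, 5) → (9/2, 16, 5)
T5 translate by (-3, -6, -1): (3/2, -12, -2) → (-3/2, -18, -3); (9/2, 16, 5) → (3/2, 10, 4)
T6 shear: x ← x − 1/2·y: (-3/2, -18, -3) → (15/2, -18, -3); (3/2, 10, 4) → (-7/2, 10, 4)

image vertices: (15/2, -18, -3), (-7/2, 10, 4)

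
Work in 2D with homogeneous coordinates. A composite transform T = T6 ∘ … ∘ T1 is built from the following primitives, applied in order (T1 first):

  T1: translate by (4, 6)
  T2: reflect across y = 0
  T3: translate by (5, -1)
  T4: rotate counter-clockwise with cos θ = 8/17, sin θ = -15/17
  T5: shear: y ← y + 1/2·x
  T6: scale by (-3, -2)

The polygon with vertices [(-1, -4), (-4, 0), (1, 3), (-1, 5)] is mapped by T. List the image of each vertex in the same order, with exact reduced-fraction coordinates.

T1 translate by (4, 6): (-1, -4) → (3, 2); (-4, 0) → (0, 6); (1, 3) → (5, 9); (-1, 5) → (3, 11)
T2 reflect across y = 0: (3, 2) → (3, -2); (0, 6) → (0, -6); (5, 9) → (5, -9); (3, 11) → (3, -11)
T3 translate by (5, -1): (3, -2) → (8, -3); (0, -6) → (5, -7); (5, -9) → (10, -10); (3, -11) → (8, -12)
T4 rotate counter-clockwise with cos θ = 8/17, sin θ = -15/17: (8, -3) → (19/17, -144/17); (5, -7) → (-65/17, -131/17); (10, -10) → (-70/17, -230/17); (8, -12) → (-116/17, -216/17)
T5 shear: y ← y + 1/2·x: (19/17, -144/17) → (19/17, -269/34); (-65/17, -131/17) → (-65/17, -327/34); (-70/17, -230/17) → (-70/17, -265/17); (-116/17, -216/17) → (-116/17, -274/17)
T6 scale by (-3, -2): (19/17, -269/34) → (-57/17, 269/17); (-65/17, -327/34) → (195/17, 327/17); (-70/17, -265/17) → (210/17, 530/17); (-116/17, -274/17) → (348/17, 548/17)

image vertices: (-57/17, 269/17), (195/17, 327/17), (210/17, 530/17), (348/17, 548/17)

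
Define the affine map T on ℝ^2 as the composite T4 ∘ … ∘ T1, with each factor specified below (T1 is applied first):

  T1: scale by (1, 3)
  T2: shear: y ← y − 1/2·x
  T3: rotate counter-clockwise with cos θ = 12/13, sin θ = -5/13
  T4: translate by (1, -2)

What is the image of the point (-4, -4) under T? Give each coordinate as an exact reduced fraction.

T(p) = (-85/13, -126/13)

T1 scale by (1, 3): (-4, -4) → (-4, -12)
T2 shear: y ← y − 1/2·x: (-4, -12) → (-4, -10)
T3 rotate counter-clockwise with cos θ = 12/13, sin θ = -5/13: (-4, -10) → (-98/13, -100/13)
T4 translate by (1, -2): (-98/13, -100/13) → (-85/13, -126/13)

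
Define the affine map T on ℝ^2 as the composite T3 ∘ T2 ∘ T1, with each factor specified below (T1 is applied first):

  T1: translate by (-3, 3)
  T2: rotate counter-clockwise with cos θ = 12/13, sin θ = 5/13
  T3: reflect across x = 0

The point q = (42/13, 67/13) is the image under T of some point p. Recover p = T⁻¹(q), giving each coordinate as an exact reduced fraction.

p = (2, 3)

T1 = [1 0 -3; 0 1 3; 0 0 1]
T2·T1 = [12/13 -5/13 -51/13; 5/13 12/13 21/13; 0 0 1]
T3·…·T1 = [-12/13 5/13 51/13; 5/13 12/13 21/13; 0 0 1]
det M = -1; M⁻¹ = [-12/13 5/13 3; 5/13 12/13 -3; 0 0 1]
M⁻¹ · (42/13, 67/13)ᵀ = (2, 3)ᵀ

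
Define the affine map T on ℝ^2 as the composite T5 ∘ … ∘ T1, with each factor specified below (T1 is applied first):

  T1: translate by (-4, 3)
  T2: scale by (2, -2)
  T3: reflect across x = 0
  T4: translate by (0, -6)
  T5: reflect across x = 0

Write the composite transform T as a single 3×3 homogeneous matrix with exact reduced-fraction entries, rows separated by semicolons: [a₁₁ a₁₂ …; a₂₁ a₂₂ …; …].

T1 = [1 0 -4; 0 1 3; 0 0 1]
T2·T1 = [2 0 -8; 0 -2 -6; 0 0 1]
T3·…·T1 = [-2 0 8; 0 -2 -6; 0 0 1]
T4·…·T1 = [-2 0 8; 0 -2 -12; 0 0 1]
T5·…·T1 = [2 0 -8; 0 -2 -12; 0 0 1]

T = [2 0 -8; 0 -2 -12; 0 0 1]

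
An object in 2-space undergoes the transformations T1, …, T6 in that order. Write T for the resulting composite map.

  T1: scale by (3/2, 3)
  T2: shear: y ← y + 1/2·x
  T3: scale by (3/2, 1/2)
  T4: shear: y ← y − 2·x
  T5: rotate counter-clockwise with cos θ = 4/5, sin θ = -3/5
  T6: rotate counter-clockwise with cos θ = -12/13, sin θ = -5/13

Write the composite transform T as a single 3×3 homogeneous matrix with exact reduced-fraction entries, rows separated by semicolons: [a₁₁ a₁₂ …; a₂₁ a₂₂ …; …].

T = [-303/260 -24/65 0; 2367/520 -189/130 0; 0 0 1]

T1 = [3/2 0 0; 0 3 0; 0 0 1]
T2·T1 = [3/2 0 0; 3/4 3 0; 0 0 1]
T3·…·T1 = [9/4 0 0; 3/8 3/2 0; 0 0 1]
T4·…·T1 = [9/4 0 0; -33/8 3/2 0; 0 0 1]
T5·…·T1 = [-27/40 9/10 0; -93/20 6/5 0; 0 0 1]
T6·…·T1 = [-303/260 -24/65 0; 2367/520 -189/130 0; 0 0 1]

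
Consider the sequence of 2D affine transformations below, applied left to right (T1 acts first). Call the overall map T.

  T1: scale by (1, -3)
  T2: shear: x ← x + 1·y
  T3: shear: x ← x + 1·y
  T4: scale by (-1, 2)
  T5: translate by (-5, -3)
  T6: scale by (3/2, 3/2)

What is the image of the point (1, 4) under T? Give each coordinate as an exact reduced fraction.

T(p) = (27, -81/2)

T1 scale by (1, -3): (1, 4) → (1, -12)
T2 shear: x ← x + 1·y: (1, -12) → (-11, -12)
T3 shear: x ← x + 1·y: (-11, -12) → (-23, -12)
T4 scale by (-1, 2): (-23, -12) → (23, -24)
T5 translate by (-5, -3): (23, -24) → (18, -27)
T6 scale by (3/2, 3/2): (18, -27) → (27, -81/2)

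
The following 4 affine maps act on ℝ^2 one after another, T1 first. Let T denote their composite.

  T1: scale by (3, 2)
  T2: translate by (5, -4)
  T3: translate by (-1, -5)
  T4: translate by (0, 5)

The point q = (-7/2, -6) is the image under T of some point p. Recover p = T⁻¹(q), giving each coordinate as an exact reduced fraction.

T1 = [3 0 0; 0 2 0; 0 0 1]
T2·T1 = [3 0 5; 0 2 -4; 0 0 1]
T3·…·T1 = [3 0 4; 0 2 -9; 0 0 1]
T4·…·T1 = [3 0 4; 0 2 -4; 0 0 1]
det M = 6; M⁻¹ = [1/3 0 -4/3; 0 1/2 2; 0 0 1]
M⁻¹ · (-7/2, -6)ᵀ = (-5/2, -1)ᵀ

p = (-5/2, -1)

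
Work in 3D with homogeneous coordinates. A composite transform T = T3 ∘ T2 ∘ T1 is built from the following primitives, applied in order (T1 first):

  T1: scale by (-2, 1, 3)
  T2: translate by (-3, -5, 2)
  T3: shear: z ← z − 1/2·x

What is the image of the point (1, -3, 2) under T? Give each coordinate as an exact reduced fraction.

T1 scale by (-2, 1, 3): (1, -3, 2) → (-2, -3, 6)
T2 translate by (-3, -5, 2): (-2, -3, 6) → (-5, -8, 8)
T3 shear: z ← z − 1/2·x: (-5, -8, 8) → (-5, -8, 21/2)

T(p) = (-5, -8, 21/2)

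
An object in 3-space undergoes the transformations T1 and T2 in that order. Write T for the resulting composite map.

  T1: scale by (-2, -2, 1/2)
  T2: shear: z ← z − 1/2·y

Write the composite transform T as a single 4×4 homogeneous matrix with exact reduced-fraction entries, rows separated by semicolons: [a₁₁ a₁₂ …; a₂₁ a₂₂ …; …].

T = [-2 0 0 0; 0 -2 0 0; 0 1 1/2 0; 0 0 0 1]

T1 = [-2 0 0 0; 0 -2 0 0; 0 0 1/2 0; 0 0 0 1]
T2·T1 = [-2 0 0 0; 0 -2 0 0; 0 1 1/2 0; 0 0 0 1]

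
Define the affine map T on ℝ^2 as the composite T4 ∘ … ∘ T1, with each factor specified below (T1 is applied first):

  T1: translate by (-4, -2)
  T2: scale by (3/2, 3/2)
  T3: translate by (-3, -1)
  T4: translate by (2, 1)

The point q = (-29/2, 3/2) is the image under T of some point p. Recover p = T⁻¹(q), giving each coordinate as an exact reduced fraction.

T1 = [1 0 -4; 0 1 -2; 0 0 1]
T2·T1 = [3/2 0 -6; 0 3/2 -3; 0 0 1]
T3·…·T1 = [3/2 0 -9; 0 3/2 -4; 0 0 1]
T4·…·T1 = [3/2 0 -7; 0 3/2 -3; 0 0 1]
det M = 9/4; M⁻¹ = [2/3 0 14/3; 0 2/3 2; 0 0 1]
M⁻¹ · (-29/2, 3/2)ᵀ = (-5, 3)ᵀ

p = (-5, 3)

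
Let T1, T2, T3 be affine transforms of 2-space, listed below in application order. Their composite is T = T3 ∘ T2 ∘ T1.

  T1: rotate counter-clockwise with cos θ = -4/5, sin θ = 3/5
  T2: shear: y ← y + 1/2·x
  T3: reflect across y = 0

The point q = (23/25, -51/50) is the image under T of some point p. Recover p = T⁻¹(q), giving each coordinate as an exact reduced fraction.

p = (-2/5, -1)

T1 = [-4/5 -3/5 0; 3/5 -4/5 0; 0 0 1]
T2·T1 = [-4/5 -3/5 0; 1/5 -11/10 0; 0 0 1]
T3·…·T1 = [-4/5 -3/5 0; -1/5 11/10 0; 0 0 1]
det M = -1; M⁻¹ = [-11/10 -3/5 0; -1/5 4/5 0; 0 0 1]
M⁻¹ · (23/25, -51/50)ᵀ = (-2/5, -1)ᵀ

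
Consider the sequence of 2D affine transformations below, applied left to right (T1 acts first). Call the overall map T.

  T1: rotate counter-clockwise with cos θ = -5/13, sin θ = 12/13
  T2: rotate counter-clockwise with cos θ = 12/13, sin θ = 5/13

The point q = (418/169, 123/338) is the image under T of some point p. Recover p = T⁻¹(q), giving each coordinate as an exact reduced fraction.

p = (-3/2, -2)

T1 = [-5/13 -12/13 0; 12/13 -5/13 0; 0 0 1]
T2·T1 = [-120/169 -119/169 0; 119/169 -120/169 0; 0 0 1]
det M = 1; M⁻¹ = [-120/169 119/169 0; -119/169 -120/169 0; 0 0 1]
M⁻¹ · (418/169, 123/338)ᵀ = (-3/2, -2)ᵀ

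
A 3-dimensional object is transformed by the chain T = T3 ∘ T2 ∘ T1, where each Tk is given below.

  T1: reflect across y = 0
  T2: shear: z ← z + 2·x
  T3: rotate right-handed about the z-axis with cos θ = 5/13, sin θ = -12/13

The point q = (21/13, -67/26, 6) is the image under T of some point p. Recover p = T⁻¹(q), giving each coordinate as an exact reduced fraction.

T1 = [1 0 0 0; 0 -1 0 0; 0 0 1 0; 0 0 0 1]
T2·T1 = [1 0 0 0; 0 -1 0 0; 2 0 1 0; 0 0 0 1]
T3·…·T1 = [5/13 -12/13 0 0; -12/13 -5/13 0 0; 2 0 1 0; 0 0 0 1]
det M = -1; M⁻¹ = [5/13 -12/13 0 0; -12/13 -5/13 0 0; -10/13 24/13 1 0; 0 0 0 1]
M⁻¹ · (21/13, -67/26, 6)ᵀ = (3, -1/2, 0)ᵀ

p = (3, -1/2, 0)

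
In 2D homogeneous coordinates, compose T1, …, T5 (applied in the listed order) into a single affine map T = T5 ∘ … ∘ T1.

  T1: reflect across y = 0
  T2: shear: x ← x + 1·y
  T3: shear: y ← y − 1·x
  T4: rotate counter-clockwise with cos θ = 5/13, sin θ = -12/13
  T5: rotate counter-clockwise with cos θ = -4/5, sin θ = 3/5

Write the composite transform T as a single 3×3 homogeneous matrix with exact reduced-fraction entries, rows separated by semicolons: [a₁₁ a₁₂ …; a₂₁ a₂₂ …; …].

T = [79/65 -16/65 0; 47/65 -63/65 0; 0 0 1]

T1 = [1 0 0; 0 -1 0; 0 0 1]
T2·T1 = [1 -1 0; 0 -1 0; 0 0 1]
T3·…·T1 = [1 -1 0; -1 0 0; 0 0 1]
T4·…·T1 = [-7/13 -5/13 0; -17/13 12/13 0; 0 0 1]
T5·…·T1 = [79/65 -16/65 0; 47/65 -63/65 0; 0 0 1]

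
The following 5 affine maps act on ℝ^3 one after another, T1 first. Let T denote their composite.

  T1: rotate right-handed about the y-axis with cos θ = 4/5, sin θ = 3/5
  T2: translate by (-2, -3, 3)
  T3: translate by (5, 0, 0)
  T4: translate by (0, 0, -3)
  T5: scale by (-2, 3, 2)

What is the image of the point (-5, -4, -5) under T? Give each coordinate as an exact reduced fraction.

T(p) = (8, -21, -2)

T1 rotate right-handed about the y-axis with cos θ = 4/5, sin θ = 3/5: (-5, -4, -5) → (-7, -4, -1)
T2 translate by (-2, -3, 3): (-7, -4, -1) → (-9, -7, 2)
T3 translate by (5, 0, 0): (-9, -7, 2) → (-4, -7, 2)
T4 translate by (0, 0, -3): (-4, -7, 2) → (-4, -7, -1)
T5 scale by (-2, 3, 2): (-4, -7, -1) → (8, -21, -2)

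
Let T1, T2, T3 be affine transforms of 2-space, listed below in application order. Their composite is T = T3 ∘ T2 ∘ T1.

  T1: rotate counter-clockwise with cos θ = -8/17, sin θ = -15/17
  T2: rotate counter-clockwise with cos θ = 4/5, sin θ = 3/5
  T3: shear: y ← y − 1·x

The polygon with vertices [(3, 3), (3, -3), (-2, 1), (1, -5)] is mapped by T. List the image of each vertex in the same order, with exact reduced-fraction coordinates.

image vertices: (291/85, -504/85), (-213/85, -78/85), (58/85, 123/85), (-407/85, 258/85)

T1 rotate counter-clockwise with cos θ = -8/17, sin θ = -15/17: (3, 3) → (21/17, -69/17); (3, -3) → (-69/17, -21/17); (-2, 1) → (31/17, 22/17); (1, -5) → (-83/17, 25/17)
T2 rotate counter-clockwise with cos θ = 4/5, sin θ = 3/5: (21/17, -69/17) → (291/85, -213/85); (-69/17, -21/17) → (-213/85, -291/85); (31/17, 22/17) → (58/85, 181/85); (-83/17, 25/17) → (-407/85, -149/85)
T3 shear: y ← y − 1·x: (291/85, -213/85) → (291/85, -504/85); (-213/85, -291/85) → (-213/85, -78/85); (58/85, 181/85) → (58/85, 123/85); (-407/85, -149/85) → (-407/85, 258/85)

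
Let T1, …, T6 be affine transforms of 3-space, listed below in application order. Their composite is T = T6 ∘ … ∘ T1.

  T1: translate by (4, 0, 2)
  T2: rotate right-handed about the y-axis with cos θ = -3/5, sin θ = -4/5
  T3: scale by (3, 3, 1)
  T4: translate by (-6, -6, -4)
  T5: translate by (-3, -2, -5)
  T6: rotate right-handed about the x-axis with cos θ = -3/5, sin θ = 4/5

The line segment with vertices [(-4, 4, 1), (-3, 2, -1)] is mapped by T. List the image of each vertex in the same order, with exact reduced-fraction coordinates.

image vertices: (-81/5, 156/25, 242/25), (-66/5, 206/25, 92/25)

T1 translate by (4, 0, 2): (-4, 4, 1) → (0, 4, 3); (-3, 2, -1) → (1, 2, 1)
T2 rotate right-handed about the y-axis with cos θ = -3/5, sin θ = -4/5: (0, 4, 3) → (-12/5, 4, -9/5); (1, 2, 1) → (-7/5, 2, 1/5)
T3 scale by (3, 3, 1): (-12/5, 4, -9/5) → (-36/5, 12, -9/5); (-7/5, 2, 1/5) → (-21/5, 6, 1/5)
T4 translate by (-6, -6, -4): (-36/5, 12, -9/5) → (-66/5, 6, -29/5); (-21/5, 6, 1/5) → (-51/5, 0, -19/5)
T5 translate by (-3, -2, -5): (-66/5, 6, -29/5) → (-81/5, 4, -54/5); (-51/5, 0, -19/5) → (-66/5, -2, -44/5)
T6 rotate right-handed about the x-axis with cos θ = -3/5, sin θ = 4/5: (-81/5, 4, -54/5) → (-81/5, 156/25, 242/25); (-66/5, -2, -44/5) → (-66/5, 206/25, 92/25)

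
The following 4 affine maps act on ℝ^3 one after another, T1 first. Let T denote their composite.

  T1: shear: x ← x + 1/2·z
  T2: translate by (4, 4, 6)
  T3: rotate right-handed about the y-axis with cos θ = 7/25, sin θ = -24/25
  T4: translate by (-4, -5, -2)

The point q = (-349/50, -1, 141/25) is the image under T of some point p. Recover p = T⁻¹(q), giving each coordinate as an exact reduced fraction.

T1 = [1 0 1/2 0; 0 1 0 0; 0 0 1 0; 0 0 0 1]
T2·T1 = [1 0 1/2 4; 0 1 0 4; 0 0 1 6; 0 0 0 1]
T3·…·T1 = [7/25 0 -41/50 -116/25; 0 1 0 4; 24/25 0 19/25 138/25; 0 0 0 1]
T4·…·T1 = [7/25 0 -41/50 -216/25; 0 1 0 -1; 24/25 0 19/25 88/25; 0 0 0 1]
det M = 1; M⁻¹ = [19/25 0 41/50 92/25; 0 1 0 1; -24/25 0 7/25 -232/25; 0 0 0 1]
M⁻¹ · (-349/50, -1, 141/25)ᵀ = (3, 0, -1)ᵀ

p = (3, 0, -1)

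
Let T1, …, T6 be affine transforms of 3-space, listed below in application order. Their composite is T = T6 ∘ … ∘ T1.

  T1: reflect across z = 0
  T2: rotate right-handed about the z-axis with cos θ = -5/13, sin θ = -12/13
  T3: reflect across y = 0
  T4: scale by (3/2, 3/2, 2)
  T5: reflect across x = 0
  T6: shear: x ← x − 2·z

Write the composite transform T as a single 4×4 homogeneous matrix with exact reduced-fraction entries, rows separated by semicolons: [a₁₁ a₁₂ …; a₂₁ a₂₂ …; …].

T1 = [1 0 0 0; 0 1 0 0; 0 0 -1 0; 0 0 0 1]
T2·T1 = [-5/13 12/13 0 0; -12/13 -5/13 0 0; 0 0 -1 0; 0 0 0 1]
T3·…·T1 = [-5/13 12/13 0 0; 12/13 5/13 0 0; 0 0 -1 0; 0 0 0 1]
T4·…·T1 = [-15/26 18/13 0 0; 18/13 15/26 0 0; 0 0 -2 0; 0 0 0 1]
T5·…·T1 = [15/26 -18/13 0 0; 18/13 15/26 0 0; 0 0 -2 0; 0 0 0 1]
T6·…·T1 = [15/26 -18/13 4 0; 18/13 15/26 0 0; 0 0 -2 0; 0 0 0 1]

T = [15/26 -18/13 4 0; 18/13 15/26 0 0; 0 0 -2 0; 0 0 0 1]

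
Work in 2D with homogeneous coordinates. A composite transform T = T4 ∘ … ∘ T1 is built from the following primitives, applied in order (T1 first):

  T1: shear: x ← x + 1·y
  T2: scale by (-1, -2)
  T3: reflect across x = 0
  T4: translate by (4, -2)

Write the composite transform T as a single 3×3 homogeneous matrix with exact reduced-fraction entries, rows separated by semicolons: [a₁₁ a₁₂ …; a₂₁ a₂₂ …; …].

T1 = [1 1 0; 0 1 0; 0 0 1]
T2·T1 = [-1 -1 0; 0 -2 0; 0 0 1]
T3·…·T1 = [1 1 0; 0 -2 0; 0 0 1]
T4·…·T1 = [1 1 4; 0 -2 -2; 0 0 1]

T = [1 1 4; 0 -2 -2; 0 0 1]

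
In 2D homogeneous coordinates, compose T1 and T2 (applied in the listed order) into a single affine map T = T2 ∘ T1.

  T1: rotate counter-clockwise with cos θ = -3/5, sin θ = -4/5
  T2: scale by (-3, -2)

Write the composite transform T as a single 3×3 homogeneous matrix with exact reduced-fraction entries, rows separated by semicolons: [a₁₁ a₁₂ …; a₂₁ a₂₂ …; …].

T1 = [-3/5 4/5 0; -4/5 -3/5 0; 0 0 1]
T2·T1 = [9/5 -12/5 0; 8/5 6/5 0; 0 0 1]

T = [9/5 -12/5 0; 8/5 6/5 0; 0 0 1]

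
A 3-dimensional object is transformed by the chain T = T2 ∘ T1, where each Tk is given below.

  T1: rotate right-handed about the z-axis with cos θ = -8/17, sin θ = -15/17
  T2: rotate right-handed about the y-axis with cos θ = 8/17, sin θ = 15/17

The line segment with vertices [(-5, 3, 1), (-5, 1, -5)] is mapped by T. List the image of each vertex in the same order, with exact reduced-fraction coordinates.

image vertices: (55/17, 3, -67/17), (-835/289, 67/17, -1505/289)

T1 rotate right-handed about the z-axis with cos θ = -8/17, sin θ = -15/17: (-5, 3, 1) → (5, 3, 1); (-5, 1, -5) → (55/17, 67/17, -5)
T2 rotate right-handed about the y-axis with cos θ = 8/17, sin θ = 15/17: (5, 3, 1) → (55/17, 3, -67/17); (55/17, 67/17, -5) → (-835/289, 67/17, -1505/289)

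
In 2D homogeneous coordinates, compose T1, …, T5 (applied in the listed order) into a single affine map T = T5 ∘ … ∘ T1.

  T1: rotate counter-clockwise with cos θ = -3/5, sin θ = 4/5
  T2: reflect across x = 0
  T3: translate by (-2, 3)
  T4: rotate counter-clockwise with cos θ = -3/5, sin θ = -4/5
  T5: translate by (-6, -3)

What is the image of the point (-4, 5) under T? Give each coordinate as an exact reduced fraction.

T(p) = (-208/25, -19/25)

T1 rotate counter-clockwise with cos θ = -3/5, sin θ = 4/5: (-4, 5) → (-8/5, -31/5)
T2 reflect across x = 0: (-8/5, -31/5) → (8/5, -31/5)
T3 translate by (-2, 3): (8/5, -31/5) → (-2/5, -16/5)
T4 rotate counter-clockwise with cos θ = -3/5, sin θ = -4/5: (-2/5, -16/5) → (-58/25, 56/25)
T5 translate by (-6, -3): (-58/25, 56/25) → (-208/25, -19/25)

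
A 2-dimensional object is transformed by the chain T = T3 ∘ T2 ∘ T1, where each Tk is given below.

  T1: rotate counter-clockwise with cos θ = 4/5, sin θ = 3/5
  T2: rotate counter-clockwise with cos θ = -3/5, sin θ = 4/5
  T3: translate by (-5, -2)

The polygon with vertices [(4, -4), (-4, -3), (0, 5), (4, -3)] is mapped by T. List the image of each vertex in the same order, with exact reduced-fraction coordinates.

T1 rotate counter-clockwise with cos θ = 4/5, sin θ = 3/5: (4, -4) → (28/5, -4/5); (-4, -3) → (-7/5, -24/5); (0, 5) → (-3, 4); (4, -3) → (5, 0)
T2 rotate counter-clockwise with cos θ = -3/5, sin θ = 4/5: (28/5, -4/5) → (-68/25, 124/25); (-7/5, -24/5) → (117/25, 44/25); (-3, 4) → (-7/5, -24/5); (5, 0) → (-3, 4)
T3 translate by (-5, -2): (-68/25, 124/25) → (-193/25, 74/25); (117/25, 44/25) → (-8/25, -6/25); (-7/5, -24/5) → (-32/5, -34/5); (-3, 4) → (-8, 2)

image vertices: (-193/25, 74/25), (-8/25, -6/25), (-32/5, -34/5), (-8, 2)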